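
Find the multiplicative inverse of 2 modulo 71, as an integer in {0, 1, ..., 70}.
2^(−1) ≡ 36 (mod 71)

Apply the extended Euclidean algorithm to (71, 2), tracking rows (r, s, t) with s·71 + t·2 = r. Each division r_prev = q·r_cur + r_new produces the new row as (previous row) − q·(current row):
  row A: (71, 1, 0)   [1·71 + 0·2 = 71]
  row B: (2, 0, 1)   [0·71 + 1·2 = 2]
  71 = 35·2 + 1   → row C = row A − 35·row B = (1, 1, −35)   [check: 1·71 − 35·2 = 1]
  2 = 2·1 + 0   → remainder 0, stop. gcd = 1 (last nonzero row C).
The gcd is 1, so 2 is invertible mod 71. The last nonzero row gives 1·71 − 35·2 = 1, so t = −35. So 2^(−1) ≡ −35 ≡ 36 (mod 71). Verify: 2 · 36 = 72 ≡ 1 (mod 71). ✓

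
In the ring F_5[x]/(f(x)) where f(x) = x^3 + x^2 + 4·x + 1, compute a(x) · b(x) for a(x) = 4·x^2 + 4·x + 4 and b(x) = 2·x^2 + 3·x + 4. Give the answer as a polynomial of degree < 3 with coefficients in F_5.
a · b ≡ 2·x^2 + 2·x + 4 (mod f(x))

Multiply as integer polynomials: a · b = 8·x^4 + 20·x^3 + 36·x^2 + 28·x + 16. Reducing coefficients mod 5: a · b ≡ 3·x^4 + x^2 + 3·x + 1. Now divide by f(x) = x^3 + x^2 + 4·x + 1 in F_5[x], eliminating the leading term at each step:
  leading term 3·x^4: subtract (3·x)·f(x) = 3·x^4 + 3·x^3 + 2·x^2 + 3·x, leaving 2·x^3 + 4·x^2 + 1 (coefficients mod 5)
  leading term 2·x^3: subtract (2)·f(x) = 2·x^3 + 2·x^2 + 3·x + 2, leaving 2·x^2 + 2·x + 4 (coefficients mod 5)
The degree is now < 3, so this is the remainder. Hence a · b ≡ 2·x^2 + 2·x + 4 in F_5[x]/(f).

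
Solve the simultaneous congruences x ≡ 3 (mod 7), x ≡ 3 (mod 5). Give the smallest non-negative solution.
x ≡ 3 (mod 35); the representative in [0, 35) is 3

The moduli 7, 5 are pairwise coprime, so by the CRT there is a unique solution mod 7·5 = 35.
Solve by successive substitution. Start with x ≡ 3 (mod 7).
  Combine with x ≡ 3 (mod 5): write x = 3 + 7·t and require 3 + 7·t ≡ 3 (mod 5), i.e. 7·t ≡ 3 − 3 ≡ 0 (mod 5). Since 7^(−1) ≡ 3 (mod 5) (7 ≡ 2 (mod 5)), t ≡ 3·0 ≡ 0 (mod 5). So x ≡ 3 + 7·0 = 3 (mod 35).
Unique solution in [0, 35): x = 3.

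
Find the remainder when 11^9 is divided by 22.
11

Use repeated squaring. Binary(9) = 1001. Walk through the bits of the exponent 9 left-to-right: at each bit after the leading one, square the running value, then multiply by 11 if the bit is 1 (always reducing mod 22):
  bit 1 = 1 (leading): start with 11.
  bit 2 = 0: square 11^2 = 121 ≡ 11 (mod 22).
  bit 3 = 0: square 11^2 = 121 ≡ 11 (mod 22).
  bit 4 = 1: square 11^2 = 121 ≡ 11; bit is 1, so multiply 11·11 = 121 ≡ 11 (mod 22).
Final value: 11^9 ≡ 11 (mod 22).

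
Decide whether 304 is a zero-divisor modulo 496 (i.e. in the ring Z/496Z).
gcd(304, 496) = 16 > 1, so 304 is not a unit in Z/496Z. In Z/nZ every nonzero non-unit is a zero-divisor: explicitly, take b = 496/gcd = 31 ≠ 0 (mod 496); then 304·31 = 9424 = 19·496, i.e. 304·31 ≡ 0 (mod 496). So 304 is a zero-divisor.

Final answer: YES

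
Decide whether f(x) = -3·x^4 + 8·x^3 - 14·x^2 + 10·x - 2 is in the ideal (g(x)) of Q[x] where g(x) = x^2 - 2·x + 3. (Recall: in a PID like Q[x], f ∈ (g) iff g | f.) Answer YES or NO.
In Q[x] the ideal (g) consists of all multiples of g, so f ∈ (g) iff g | f, i.e. iff the remainder of f on division by g is 0. Divide f by g (g is monic, so eliminate the leading term of the running remainder at each step):
  leading term -3·x^4: subtract (-3·x^2)·g(x) = -3·x^4 + 6·x^3 - 9·x^2, leaving 2·x^3 - 5·x^2 + 10·x - 2
  leading term 2·x^3: subtract (2·x)·g(x) = 2·x^3 - 4·x^2 + 6·x, leaving -x^2 + 4·x - 2
  leading term -x^2: subtract (-1)·g(x) = -x^2 + 2·x - 3, leaving 2·x + 1
The remainder r(x) = 2·x + 1 ≠ 0 (and deg r < deg g), so g ∤ f, i.e. f ∉ (g).

Final answer: NO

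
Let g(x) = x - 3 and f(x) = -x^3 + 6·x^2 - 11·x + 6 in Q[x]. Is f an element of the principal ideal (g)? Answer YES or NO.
In Q[x] the ideal (g) consists of all multiples of g, so f ∈ (g) iff g | f, i.e. iff the remainder of f on division by g is 0. Divide f by g (g is monic, so eliminate the leading term of the running remainder at each step):
  leading term -x^3: subtract (-x^2)·g(x) = -x^3 + 3·x^2, leaving 3·x^2 - 11·x + 6
  leading term 3·x^2: subtract (3·x)·g(x) = 3·x^2 - 9·x, leaving 6 - 2·x
  leading term -2·x: subtract (-2)·g(x) = 6 - 2·x, leaving 0
The remainder is 0, so f(x) = g(x) · h(x) with h(x) = -x^2 + 3·x - 2. Hence g | f, i.e. f ∈ (g).

Final answer: YES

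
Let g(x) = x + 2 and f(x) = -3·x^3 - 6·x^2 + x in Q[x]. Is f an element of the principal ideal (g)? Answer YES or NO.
NO

In Q[x] the ideal (g) consists of all multiples of g, so f ∈ (g) iff g | f, i.e. iff the remainder of f on division by g is 0. Divide f by g (g is monic, so eliminate the leading term of the running remainder at each step):
  leading term -3·x^3: subtract (-3·x^2)·g(x) = -3·x^3 - 6·x^2, leaving x
  leading term x: subtract (1)·g(x) = x + 2, leaving -2
The remainder r(x) = -2 ≠ 0 (and deg r < deg g), so g ∤ f, i.e. f ∉ (g).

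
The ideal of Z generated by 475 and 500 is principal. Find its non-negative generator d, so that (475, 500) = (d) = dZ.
(475, 500) = (25); d = 25

In the PID Z, (a, b) is generated by gcd(a, b). Compute gcd(500, 475) with the extended Euclidean algorithm, tracking rows (r, s, t) with s·500 + t·475 = r:
  row A: (500, 1, 0)   [1·500 + 0·475 = 500]
  row B: (475, 0, 1)   [0·500 + 1·475 = 475]
  500 = 1·475 + 25   → row C = row A − 1·row B = (25, 1, −1)   [check: 1·500 − 1·475 = 25]
  475 = 19·25 + 0   → remainder 0, stop. gcd = 25 (last nonzero row C).
So gcd(475, 500) = 25, with Bézout identity 1·500 − 1·475 = 25. Containment (⊇): the Bézout identity exhibits 25 as an element of (475, 500), giving (25) ⊆ (475, 500). Containment (⊆): since 25 | 475 and 25 | 500 (475 = 25·19, 500 = 25·20), every Z-linear combination of 475 and 500 is divisible by 25, so (475, 500) ⊆ (25). Therefore (475, 500) = (25), d = 25.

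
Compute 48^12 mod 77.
71

Use repeated squaring. Binary(12) = 1100. Walk through the bits of the exponent 12 left-to-right: at each bit after the leading one, square the running value, then multiply by 48 if the bit is 1 (always reducing mod 77):
  bit 1 = 1 (leading): start with 48.
  bit 2 = 1: square 48^2 = 2304 ≡ 71; bit is 1, so multiply 71·48 = 3408 ≡ 20 (mod 77).
  bit 3 = 0: square 20^2 = 400 ≡ 15 (mod 77).
  bit 4 = 0: square 15^2 = 225 ≡ 71 (mod 77).
Final value: 48^12 ≡ 71 (mod 77).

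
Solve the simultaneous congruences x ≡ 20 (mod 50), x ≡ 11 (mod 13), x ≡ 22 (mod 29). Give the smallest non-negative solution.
The moduli 50, 13, 29 are pairwise coprime, so by the CRT there is a unique solution mod 50·13·29 = 18850.
Solve by successive substitution. Start with x ≡ 20 (mod 50).
  Combine with x ≡ 11 (mod 13): write x = 20 + 50·t and require 20 + 50·t ≡ 11 (mod 13), i.e. 50·t ≡ 11 − 20 ≡ 4 (mod 13). Since 50^(−1) ≡ 6 (mod 13) (50 ≡ 11 (mod 13)), t ≡ 6·4 ≡ 11 (mod 13). So x ≡ 20 + 50·11 = 570 (mod 650).
  Combine with x ≡ 22 (mod 29): write x = 570 + 650·t and require 570 + 650·t ≡ 22 (mod 29), i.e. 650·t ≡ 22 − 570 ≡ 3 (mod 29). Since 650^(−1) ≡ 17 (mod 29) (650 ≡ 12 (mod 29)), t ≡ 17·3 ≡ 22 (mod 29). So x ≡ 570 + 650·22 = 14870 (mod 18850).
Unique solution in [0, 18850): x = 14870.

Final answer: x ≡ 14870 (mod 18850); the representative in [0, 18850) is 14870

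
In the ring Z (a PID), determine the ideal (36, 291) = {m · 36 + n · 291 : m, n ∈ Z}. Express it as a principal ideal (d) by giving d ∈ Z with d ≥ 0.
(36, 291) = (3); d = 3

In the PID Z, (a, b) is generated by gcd(a, b). Compute gcd(291, 36) with the extended Euclidean algorithm, tracking rows (r, s, t) with s·291 + t·36 = r:
  row A: (291, 1, 0)   [1·291 + 0·36 = 291]
  row B: (36, 0, 1)   [0·291 + 1·36 = 36]
  291 = 8·36 + 3   → row C = row A − 8·row B = (3, 1, −8)   [check: 1·291 − 8·36 = 3]
  36 = 12·3 + 0   → remainder 0, stop. gcd = 3 (last nonzero row C).
So gcd(36, 291) = 3, with Bézout identity 1·291 − 8·36 = 3. Containment (⊇): the Bézout identity exhibits 3 as an element of (36, 291), giving (3) ⊆ (36, 291). Containment (⊆): since 3 | 36 and 3 | 291 (36 = 3·12, 291 = 3·97), every Z-linear combination of 36 and 291 is divisible by 3, so (36, 291) ⊆ (3). Therefore (36, 291) = (3), d = 3.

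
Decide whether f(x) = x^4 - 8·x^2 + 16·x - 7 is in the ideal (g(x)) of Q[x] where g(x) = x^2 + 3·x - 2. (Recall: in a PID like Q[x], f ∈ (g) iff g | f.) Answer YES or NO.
In Q[x] the ideal (g) consists of all multiples of g, so f ∈ (g) iff g | f, i.e. iff the remainder of f on division by g is 0. Divide f by g (g is monic, so eliminate the leading term of the running remainder at each step):
  leading term x^4: subtract (x^2)·g(x) = x^4 + 3·x^3 - 2·x^2, leaving -3·x^3 - 6·x^2 + 16·x - 7
  leading term -3·x^3: subtract (-3·x)·g(x) = -3·x^3 - 9·x^2 + 6·x, leaving 3·x^2 + 10·x - 7
  leading term 3·x^2: subtract (3)·g(x) = 3·x^2 + 9·x - 6, leaving x - 1
The remainder r(x) = x - 1 ≠ 0 (and deg r < deg g), so g ∤ f, i.e. f ∉ (g).

Final answer: NO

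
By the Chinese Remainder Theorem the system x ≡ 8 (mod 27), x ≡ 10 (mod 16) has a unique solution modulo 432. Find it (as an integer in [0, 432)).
x ≡ 170 (mod 432); the representative in [0, 432) is 170

The moduli 27, 16 are pairwise coprime, so by the CRT there is a unique solution mod 27·16 = 432.
Solve by successive substitution. Start with x ≡ 8 (mod 27).
  Combine with x ≡ 10 (mod 16): write x = 8 + 27·t and require 8 + 27·t ≡ 10 (mod 16), i.e. 27·t ≡ 10 − 8 ≡ 2 (mod 16). Since 27^(−1) ≡ 3 (mod 16) (27 ≡ 11 (mod 16)), t ≡ 3·2 ≡ 6 (mod 16). So x ≡ 8 + 27·6 = 170 (mod 432).
Unique solution in [0, 432): x = 170.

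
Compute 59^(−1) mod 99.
Apply the extended Euclidean algorithm to (99, 59), tracking rows (r, s, t) with s·99 + t·59 = r. Each division r_prev = q·r_cur + r_new produces the new row as (previous row) − q·(current row):
  row A: (99, 1, 0)   [1·99 + 0·59 = 99]
  row B: (59, 0, 1)   [0·99 + 1·59 = 59]
  99 = 1·59 + 40   → row C = row A − 1·row B = (40, 1, −1)   [check: 1·99 − 1·59 = 40]
  59 = 1·40 + 19   → row D = row B − 1·row C = (19, −1, 2)   [check: −1·99 + 2·59 = 19]
  40 = 2·19 + 2   → row E = row C − 2·row D = (2, 3, −5)   [check: 3·99 − 5·59 = 2]
  19 = 9·2 + 1   → row F = row D − 9·row E = (1, −28, 47)   [check: −28·99 + 47·59 = 1]
  2 = 2·1 + 0   → remainder 0, stop. gcd = 1 (last nonzero row F).
The gcd is 1, so 59 is invertible mod 99. The last nonzero row gives −28·99 + 47·59 = 1, so t = 47. So 59^(−1) ≡ 47 (mod 99). Verify: 59 · 47 = 2773 ≡ 1 (mod 99). ✓

Final answer: 59^(−1) ≡ 47 (mod 99)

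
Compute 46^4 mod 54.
Use repeated squaring. Binary(4) = 100. Walk through the bits of the exponent 4 left-to-right: at each bit after the leading one, square the running value, then multiply by 46 if the bit is 1 (always reducing mod 54):
  bit 1 = 1 (leading): start with 46.
  bit 2 = 0: square 46^2 = 2116 ≡ 10 (mod 54).
  bit 3 = 0: square 10^2 = 100 ≡ 46 (mod 54).
Final value: 46^4 ≡ 46 (mod 54).

Final answer: 46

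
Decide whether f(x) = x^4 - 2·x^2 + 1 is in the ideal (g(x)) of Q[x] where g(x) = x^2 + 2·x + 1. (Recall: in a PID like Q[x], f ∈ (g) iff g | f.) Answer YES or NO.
YES

In Q[x] the ideal (g) consists of all multiples of g, so f ∈ (g) iff g | f, i.e. iff the remainder of f on division by g is 0. Divide f by g (g is monic, so eliminate the leading term of the running remainder at each step):
  leading term x^4: subtract (x^2)·g(x) = x^4 + 2·x^3 + x^2, leaving -2·x^3 - 3·x^2 + 1
  leading term -2·x^3: subtract (-2·x)·g(x) = -2·x^3 - 4·x^2 - 2·x, leaving x^2 + 2·x + 1
  leading term x^2: subtract (1)·g(x) = x^2 + 2·x + 1, leaving 0
The remainder is 0, so f(x) = g(x) · h(x) with h(x) = x^2 - 2·x + 1. Hence g | f, i.e. f ∈ (g).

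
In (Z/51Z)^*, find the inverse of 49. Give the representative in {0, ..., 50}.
Apply the extended Euclidean algorithm to (51, 49), tracking rows (r, s, t) with s·51 + t·49 = r. Each division r_prev = q·r_cur + r_new produces the new row as (previous row) − q·(current row):
  row A: (51, 1, 0)   [1·51 + 0·49 = 51]
  row B: (49, 0, 1)   [0·51 + 1·49 = 49]
  51 = 1·49 + 2   → row C = row A − 1·row B = (2, 1, −1)   [check: 1·51 − 1·49 = 2]
  49 = 24·2 + 1   → row D = row B − 24·row C = (1, −24, 25)   [check: −24·51 + 25·49 = 1]
  2 = 2·1 + 0   → remainder 0, stop. gcd = 1 (last nonzero row D).
The gcd is 1, so 49 is invertible mod 51. The last nonzero row gives −24·51 + 25·49 = 1, so t = 25. So 49^(−1) ≡ 25 (mod 51). Verify: 49 · 25 = 1225 ≡ 1 (mod 51). ✓

Final answer: 49^(−1) ≡ 25 (mod 51)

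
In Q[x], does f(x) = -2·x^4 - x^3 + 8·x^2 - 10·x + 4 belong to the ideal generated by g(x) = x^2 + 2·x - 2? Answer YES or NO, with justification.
YES

In Q[x] the ideal (g) consists of all multiples of g, so f ∈ (g) iff g | f, i.e. iff the remainder of f on division by g is 0. Divide f by g (g is monic, so eliminate the leading term of the running remainder at each step):
  leading term -2·x^4: subtract (-2·x^2)·g(x) = -2·x^4 - 4·x^3 + 4·x^2, leaving 3·x^3 + 4·x^2 - 10·x + 4
  leading term 3·x^3: subtract (3·x)·g(x) = 3·x^3 + 6·x^2 - 6·x, leaving -2·x^2 - 4·x + 4
  leading term -2·x^2: subtract (-2)·g(x) = -2·x^2 - 4·x + 4, leaving 0
The remainder is 0, so f(x) = g(x) · h(x) with h(x) = -2·x^2 + 3·x - 2. Hence g | f, i.e. f ∈ (g).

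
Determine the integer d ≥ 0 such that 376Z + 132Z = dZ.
(376, 132) = (4); d = 4

In the PID Z, (a, b) is generated by gcd(a, b). Compute gcd(376, 132) with the extended Euclidean algorithm, tracking rows (r, s, t) with s·376 + t·132 = r:
  row A: (376, 1, 0)   [1·376 + 0·132 = 376]
  row B: (132, 0, 1)   [0·376 + 1·132 = 132]
  376 = 2·132 + 112   → row C = row A − 2·row B = (112, 1, −2)   [check: 1·376 − 2·132 = 112]
  132 = 1·112 + 20   → row D = row B − 1·row C = (20, −1, 3)   [check: −1·376 + 3·132 = 20]
  112 = 5·20 + 12   → row E = row C − 5·row D = (12, 6, −17)   [check: 6·376 − 17·132 = 12]
  20 = 1·12 + 8   → row F = row D − 1·row E = (8, −7, 20)   [check: −7·376 + 20·132 = 8]
  12 = 1·8 + 4   → row G = row E − 1·row F = (4, 13, −37)   [check: 13·376 − 37·132 = 4]
  8 = 2·4 + 0   → remainder 0, stop. gcd = 4 (last nonzero row G).
So gcd(376, 132) = 4, with Bézout identity 13·376 − 37·132 = 4. Containment (⊇): the Bézout identity exhibits 4 as an element of (376, 132), giving (4) ⊆ (376, 132). Containment (⊆): since 4 | 376 and 4 | 132 (376 = 4·94, 132 = 4·33), every Z-linear combination of 376 and 132 is divisible by 4, so (376, 132) ⊆ (4). Therefore (376, 132) = (4), d = 4.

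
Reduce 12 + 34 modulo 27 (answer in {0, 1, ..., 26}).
Reduce the summands first: 34 ≡ 7 (mod 27), so 12 + 34 ≡ 12 + 7 (mod 27). 12 + 7 = 19; 19 = 0·27 + 19, so (12 + 34) mod 27 = 19.

Final answer: 19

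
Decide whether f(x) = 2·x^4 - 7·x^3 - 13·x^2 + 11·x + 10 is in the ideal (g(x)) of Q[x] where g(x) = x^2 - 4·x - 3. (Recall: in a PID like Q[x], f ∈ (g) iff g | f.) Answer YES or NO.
NO

In Q[x] the ideal (g) consists of all multiples of g, so f ∈ (g) iff g | f, i.e. iff the remainder of f on division by g is 0. Divide f by g (g is monic, so eliminate the leading term of the running remainder at each step):
  leading term 2·x^4: subtract (2·x^2)·g(x) = 2·x^4 - 8·x^3 - 6·x^2, leaving x^3 - 7·x^2 + 11·x + 10
  leading term x^3: subtract (x)·g(x) = x^3 - 4·x^2 - 3·x, leaving -3·x^2 + 14·x + 10
  leading term -3·x^2: subtract (-3)·g(x) = -3·x^2 + 12·x + 9, leaving 2·x + 1
The remainder r(x) = 2·x + 1 ≠ 0 (and deg r < deg g), so g ∤ f, i.e. f ∉ (g).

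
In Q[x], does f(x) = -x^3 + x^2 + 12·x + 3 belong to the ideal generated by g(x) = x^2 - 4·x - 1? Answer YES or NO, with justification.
In Q[x] the ideal (g) consists of all multiples of g, so f ∈ (g) iff g | f, i.e. iff the remainder of f on division by g is 0. Divide f by g (g is monic, so eliminate the leading term of the running remainder at each step):
  leading term -x^3: subtract (-x)·g(x) = -x^3 + 4·x^2 + x, leaving -3·x^2 + 11·x + 3
  leading term -3·x^2: subtract (-3)·g(x) = -3·x^2 + 12·x + 3, leaving -x
The remainder r(x) = -x ≠ 0 (and deg r < deg g), so g ∤ f, i.e. f ∉ (g).

Final answer: NO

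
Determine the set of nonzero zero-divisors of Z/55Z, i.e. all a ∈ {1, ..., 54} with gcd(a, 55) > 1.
nonzero zero-divisors of Z/55Z = {5, 10, 11, 15, 20, 22, 25, 30, 33, 35, 40, 44, 45, 50}

An element a ∈ Z/55Z (with a ≠ 0) is a zero-divisor iff gcd(a, 55) > 1 (because a is a unit precisely when gcd(a, n) = 1, and in Z/nZ every nonzero, non-unit element is a zero-divisor). Scan a = 1, ..., 54 and keep those with gcd(a, 55) > 1:
  gcd(5, 55) = 5, gcd(10, 55) = 5, gcd(11, 55) = 11, gcd(15, 55) = 5, gcd(20, 55) = 5, gcd(22, 55) = 11, gcd(25, 55) = 5, gcd(30, 55) = 5, gcd(33, 55) = 11, gcd(35, 55) = 5, gcd(40, 55) = 5, gcd(44, 55) = 11, gcd(45, 55) = 5, gcd(50, 55) = 5.
All other a ∈ {1, ..., 54} have gcd(a, 55) = 1 and are units. So the nonzero zero-divisors are exactly the 14 values of a appearing in this scan.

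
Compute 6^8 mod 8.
Use repeated squaring. Binary(8) = 1000. Walk through the bits of the exponent 8 left-to-right: at each bit after the leading one, square the running value, then multiply by 6 if the bit is 1 (always reducing mod 8):
  bit 1 = 1 (leading): start with 6.
  bit 2 = 0: square 6^2 = 36 ≡ 4 (mod 8).
  bit 3 = 0: square 4^2 = 16 ≡ 0 (mod 8).
  bit 4 = 0: square 0^2 = 0 (mod 8).
Final value: 6^8 ≡ 0 (mod 8).

Final answer: 0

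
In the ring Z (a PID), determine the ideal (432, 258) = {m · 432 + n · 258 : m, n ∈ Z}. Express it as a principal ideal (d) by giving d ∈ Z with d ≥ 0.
(432, 258) = (6); d = 6

In the PID Z, (a, b) is generated by gcd(a, b). Compute gcd(432, 258) with the extended Euclidean algorithm, tracking rows (r, s, t) with s·432 + t·258 = r:
  row A: (432, 1, 0)   [1·432 + 0·258 = 432]
  row B: (258, 0, 1)   [0·432 + 1·258 = 258]
  432 = 1·258 + 174   → row C = row A − 1·row B = (174, 1, −1)   [check: 1·432 − 1·258 = 174]
  258 = 1·174 + 84   → row D = row B − 1·row C = (84, −1, 2)   [check: −1·432 + 2·258 = 84]
  174 = 2·84 + 6   → row E = row C − 2·row D = (6, 3, −5)   [check: 3·432 − 5·258 = 6]
  84 = 14·6 + 0   → remainder 0, stop. gcd = 6 (last nonzero row E).
So gcd(432, 258) = 6, with Bézout identity 3·432 − 5·258 = 6. Containment (⊇): the Bézout identity exhibits 6 as an element of (432, 258), giving (6) ⊆ (432, 258). Containment (⊆): since 6 | 432 and 6 | 258 (432 = 6·72, 258 = 6·43), every Z-linear combination of 432 and 258 is divisible by 6, so (432, 258) ⊆ (6). Therefore (432, 258) = (6), d = 6.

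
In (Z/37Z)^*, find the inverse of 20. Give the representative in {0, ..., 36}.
20^(−1) ≡ 13 (mod 37)

Apply the extended Euclidean algorithm to (37, 20), tracking rows (r, s, t) with s·37 + t·20 = r. Each division r_prev = q·r_cur + r_new produces the new row as (previous row) − q·(current row):
  row A: (37, 1, 0)   [1·37 + 0·20 = 37]
  row B: (20, 0, 1)   [0·37 + 1·20 = 20]
  37 = 1·20 + 17   → row C = row A − 1·row B = (17, 1, −1)   [check: 1·37 − 1·20 = 17]
  20 = 1·17 + 3   → row D = row B − 1·row C = (3, −1, 2)   [check: −1·37 + 2·20 = 3]
  17 = 5·3 + 2   → row E = row C − 5·row D = (2, 6, −11)   [check: 6·37 − 11·20 = 2]
  3 = 1·2 + 1   → row F = row D − 1·row E = (1, −7, 13)   [check: −7·37 + 13·20 = 1]
  2 = 2·1 + 0   → remainder 0, stop. gcd = 1 (last nonzero row F).
The gcd is 1, so 20 is invertible mod 37. The last nonzero row gives −7·37 + 13·20 = 1, so t = 13. So 20^(−1) ≡ 13 (mod 37). Verify: 20 · 13 = 260 ≡ 1 (mod 37). ✓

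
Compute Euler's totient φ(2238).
φ(2238) = 744

φ is multiplicative, with φ(p^e) = p^e − p^(e−1). Factorise 2238 = 2 · 3 · 373. Then
  φ(2238) = (2 − 1) · (3 − 1) · (373 − 1) = 1 · 2 · 372 = 744.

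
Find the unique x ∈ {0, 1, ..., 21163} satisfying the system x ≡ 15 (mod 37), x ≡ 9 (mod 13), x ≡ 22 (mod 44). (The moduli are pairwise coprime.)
The moduli 37, 13, 44 are pairwise coprime, so by the CRT there is a unique solution mod 37·13·44 = 21164.
Solve by successive substitution. Start with x ≡ 15 (mod 37).
  Combine with x ≡ 9 (mod 13): write x = 15 + 37·t and require 15 + 37·t ≡ 9 (mod 13), i.e. 37·t ≡ 9 − 15 ≡ 7 (mod 13). Since 37^(−1) ≡ 6 (mod 13) (37 ≡ 11 (mod 13)), t ≡ 6·7 ≡ 3 (mod 13). So x ≡ 15 + 37·3 = 126 (mod 481).
  Combine with x ≡ 22 (mod 44): write x = 126 + 481·t and require 126 + 481·t ≡ 22 (mod 44), i.e. 481·t ≡ 22 − 126 ≡ 28 (mod 44). Since 481^(−1) ≡ 29 (mod 44) (481 ≡ 41 (mod 44)), t ≡ 29·28 ≡ 20 (mod 44). So x ≡ 126 + 481·20 = 9746 (mod 21164).
Unique solution in [0, 21164): x = 9746.

Final answer: x ≡ 9746 (mod 21164); the representative in [0, 21164) is 9746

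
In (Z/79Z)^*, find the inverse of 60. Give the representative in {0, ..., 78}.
Apply the extended Euclidean algorithm to (79, 60), tracking rows (r, s, t) with s·79 + t·60 = r. Each division r_prev = q·r_cur + r_new produces the new row as (previous row) − q·(current row):
  row A: (79, 1, 0)   [1·79 + 0·60 = 79]
  row B: (60, 0, 1)   [0·79 + 1·60 = 60]
  79 = 1·60 + 19   → row C = row A − 1·row B = (19, 1, −1)   [check: 1·79 − 1·60 = 19]
  60 = 3·19 + 3   → row D = row B − 3·row C = (3, −3, 4)   [check: −3·79 + 4·60 = 3]
  19 = 6·3 + 1   → row E = row C − 6·row D = (1, 19, −25)   [check: 19·79 − 25·60 = 1]
  3 = 3·1 + 0   → remainder 0, stop. gcd = 1 (last nonzero row E).
The gcd is 1, so 60 is invertible mod 79. The last nonzero row gives 19·79 − 25·60 = 1, so t = −25. So 60^(−1) ≡ −25 ≡ 54 (mod 79). Verify: 60 · 54 = 3240 ≡ 1 (mod 79). ✓

Final answer: 60^(−1) ≡ 54 (mod 79)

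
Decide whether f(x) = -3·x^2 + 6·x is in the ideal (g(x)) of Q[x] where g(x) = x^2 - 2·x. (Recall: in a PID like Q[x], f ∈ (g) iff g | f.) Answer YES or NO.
YES

In Q[x] the ideal (g) consists of all multiples of g, so f ∈ (g) iff g | f, i.e. iff the remainder of f on division by g is 0. Divide f by g (g is monic, so eliminate the leading term of the running remainder at each step):
  leading term -3·x^2: subtract (-3)·g(x) = -3·x^2 + 6·x, leaving 0
The remainder is 0, so f(x) = g(x) · h(x) with h(x) = -3. Hence g | f, i.e. f ∈ (g).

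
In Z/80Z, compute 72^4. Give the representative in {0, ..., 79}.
16

Use repeated squaring. Binary(4) = 100. Walk through the bits of the exponent 4 left-to-right: at each bit after the leading one, square the running value, then multiply by 72 if the bit is 1 (always reducing mod 80):
  bit 1 = 1 (leading): start with 72.
  bit 2 = 0: square 72^2 = 5184 ≡ 64 (mod 80).
  bit 3 = 0: square 64^2 = 4096 ≡ 16 (mod 80).
Final value: 72^4 ≡ 16 (mod 80).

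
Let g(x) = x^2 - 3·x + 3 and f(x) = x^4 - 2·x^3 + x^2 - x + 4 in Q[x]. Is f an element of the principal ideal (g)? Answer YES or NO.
In Q[x] the ideal (g) consists of all multiples of g, so f ∈ (g) iff g | f, i.e. iff the remainder of f on division by g is 0. Divide f by g (g is monic, so eliminate the leading term of the running remainder at each step):
  leading term x^4: subtract (x^2)·g(x) = x^4 - 3·x^3 + 3·x^2, leaving x^3 - 2·x^2 - x + 4
  leading term x^3: subtract (x)·g(x) = x^3 - 3·x^2 + 3·x, leaving x^2 - 4·x + 4
  leading term x^2: subtract (1)·g(x) = x^2 - 3·x + 3, leaving 1 - x
The remainder r(x) = 1 - x ≠ 0 (and deg r < deg g), so g ∤ f, i.e. f ∉ (g).

Final answer: NO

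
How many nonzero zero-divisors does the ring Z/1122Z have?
In Z/1122Z each nonzero element is either a unit (gcd with 1122 is 1) or a zero-divisor (gcd > 1). The number of units is φ(1122): factorise 1122 = 2 · 3 · 11 · 17, so φ(1122) = (2 − 1) · (3 − 1) · (11 − 1) · (17 − 1) = 1 · 2 · 10 · 16 = 320. The nonzero elements number 1122 − 1 = 1121. Hence the nonzero zero-divisors number 1121 − 320 = 801.

Final answer: Z/1122Z has 801 nonzero zero-divisors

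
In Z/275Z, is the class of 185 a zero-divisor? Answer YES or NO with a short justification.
YES

gcd(185, 275) = 5 > 1, so 185 is not a unit in Z/275Z. In Z/nZ every nonzero non-unit is a zero-divisor: explicitly, take b = 275/gcd = 55 ≠ 0 (mod 275); then 185·55 = 10175 = 37·275, i.e. 185·55 ≡ 0 (mod 275). So 185 is a zero-divisor.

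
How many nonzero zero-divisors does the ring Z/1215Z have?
In Z/1215Z each nonzero element is either a unit (gcd with 1215 is 1) or a zero-divisor (gcd > 1). The number of units is φ(1215): factorise 1215 = 3^5 · 5, so φ(1215) = (3^5 − 3^4) · (5 − 1) = 162 · 4 = 648. The nonzero elements number 1215 − 1 = 1214. Hence the nonzero zero-divisors number 1214 − 648 = 566.

Final answer: Z/1215Z has 566 nonzero zero-divisors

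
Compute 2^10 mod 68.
4

Use repeated squaring. Binary(10) = 1010. Walk through the bits of the exponent 10 left-to-right: at each bit after the leading one, square the running value, then multiply by 2 if the bit is 1 (always reducing mod 68):
  bit 1 = 1 (leading): start with 2.
  bit 2 = 0: square 2^2 = 4 (mod 68).
  bit 3 = 1: square 4^2 = 16; bit is 1, so multiply 16·2 = 32 (mod 68).
  bit 4 = 0: square 32^2 = 1024 ≡ 4 (mod 68).
Final value: 2^10 ≡ 4 (mod 68).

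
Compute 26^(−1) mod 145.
Apply the extended Euclidean algorithm to (145, 26), tracking rows (r, s, t) with s·145 + t·26 = r. Each division r_prev = q·r_cur + r_new produces the new row as (previous row) − q·(current row):
  row A: (145, 1, 0)   [1·145 + 0·26 = 145]
  row B: (26, 0, 1)   [0·145 + 1·26 = 26]
  145 = 5·26 + 15   → row C = row A − 5·row B = (15, 1, −5)   [check: 1·145 − 5·26 = 15]
  26 = 1·15 + 11   → row D = row B − 1·row C = (11, −1, 6)   [check: −1·145 + 6·26 = 11]
  15 = 1·11 + 4   → row E = row C − 1·row D = (4, 2, −11)   [check: 2·145 − 11·26 = 4]
  11 = 2·4 + 3   → row F = row D − 2·row E = (3, −5, 28)   [check: −5·145 + 28·26 = 3]
  4 = 1·3 + 1   → row G = row E − 1·row F = (1, 7, −39)   [check: 7·145 − 39·26 = 1]
  3 = 3·1 + 0   → remainder 0, stop. gcd = 1 (last nonzero row G).
The gcd is 1, so 26 is invertible mod 145. The last nonzero row gives 7·145 − 39·26 = 1, so t = −39. So 26^(−1) ≡ −39 ≡ 106 (mod 145). Verify: 26 · 106 = 2756 ≡ 1 (mod 145). ✓

Final answer: 26^(−1) ≡ 106 (mod 145)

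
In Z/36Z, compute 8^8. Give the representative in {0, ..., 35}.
Use repeated squaring. Binary(8) = 1000. Walk through the bits of the exponent 8 left-to-right: at each bit after the leading one, square the running value, then multiply by 8 if the bit is 1 (always reducing mod 36):
  bit 1 = 1 (leading): start with 8.
  bit 2 = 0: square 8^2 = 64 ≡ 28 (mod 36).
  bit 3 = 0: square 28^2 = 784 ≡ 28 (mod 36).
  bit 4 = 0: square 28^2 = 784 ≡ 28 (mod 36).
Final value: 8^8 ≡ 28 (mod 36).

Final answer: 28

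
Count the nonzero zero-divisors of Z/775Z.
In Z/775Z each nonzero element is either a unit (gcd with 775 is 1) or a zero-divisor (gcd > 1). The number of units is φ(775): factorise 775 = 5^2 · 31, so φ(775) = (5^2 − 5^1) · (31 − 1) = 20 · 30 = 600. The nonzero elements number 775 − 1 = 774. Hence the nonzero zero-divisors number 774 − 600 = 174.

Final answer: Z/775Z has 174 nonzero zero-divisors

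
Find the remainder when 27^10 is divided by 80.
Use repeated squaring. Binary(10) = 1010. Walk through the bits of the exponent 10 left-to-right: at each bit after the leading one, square the running value, then multiply by 27 if the bit is 1 (always reducing mod 80):
  bit 1 = 1 (leading): start with 27.
  bit 2 = 0: square 27^2 = 729 ≡ 9 (mod 80).
  bit 3 = 1: square 9^2 = 81 ≡ 1; bit is 1, so multiply 1·27 = 27 (mod 80).
  bit 4 = 0: square 27^2 = 729 ≡ 9 (mod 80).
Final value: 27^10 ≡ 9 (mod 80).

Final answer: 9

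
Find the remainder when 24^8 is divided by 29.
24

Use repeated squaring. Binary(8) = 1000. Walk through the bits of the exponent 8 left-to-right: at each bit after the leading one, square the running value, then multiply by 24 if the bit is 1 (always reducing mod 29):
  bit 1 = 1 (leading): start with 24.
  bit 2 = 0: square 24^2 = 576 ≡ 25 (mod 29).
  bit 3 = 0: square 25^2 = 625 ≡ 16 (mod 29).
  bit 4 = 0: square 16^2 = 256 ≡ 24 (mod 29).
Final value: 24^8 ≡ 24 (mod 29).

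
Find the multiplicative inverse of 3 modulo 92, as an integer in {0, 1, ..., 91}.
Apply the extended Euclidean algorithm to (92, 3), tracking rows (r, s, t) with s·92 + t·3 = r. Each division r_prev = q·r_cur + r_new produces the new row as (previous row) − q·(current row):
  row A: (92, 1, 0)   [1·92 + 0·3 = 92]
  row B: (3, 0, 1)   [0·92 + 1·3 = 3]
  92 = 30·3 + 2   → row C = row A − 30·row B = (2, 1, −30)   [check: 1·92 − 30·3 = 2]
  3 = 1·2 + 1   → row D = row B − 1·row C = (1, −1, 31)   [check: −1·92 + 31·3 = 1]
  2 = 2·1 + 0   → remainder 0, stop. gcd = 1 (last nonzero row D).
The gcd is 1, so 3 is invertible mod 92. The last nonzero row gives −1·92 + 31·3 = 1, so t = 31. So 3^(−1) ≡ 31 (mod 92). Verify: 3 · 31 = 93 ≡ 1 (mod 92). ✓

Final answer: 3^(−1) ≡ 31 (mod 92)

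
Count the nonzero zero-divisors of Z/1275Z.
Z/1275Z has 634 nonzero zero-divisors

In Z/1275Z each nonzero element is either a unit (gcd with 1275 is 1) or a zero-divisor (gcd > 1). The number of units is φ(1275): factorise 1275 = 3 · 5^2 · 17, so φ(1275) = (3 − 1) · (5^2 − 5^1) · (17 − 1) = 2 · 20 · 16 = 640. The nonzero elements number 1275 − 1 = 1274. Hence the nonzero zero-divisors number 1274 − 640 = 634.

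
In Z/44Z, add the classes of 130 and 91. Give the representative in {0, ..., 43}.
Reduce the summands first: 130 ≡ 42, 91 ≡ 3 (mod 44), so 130 + 91 ≡ 42 + 3 (mod 44). 42 + 3 = 45; 45 = 1·44 + 1, so (130 + 91) mod 44 = 1.

Final answer: 1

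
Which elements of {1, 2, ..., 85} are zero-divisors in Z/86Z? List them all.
An element a ∈ Z/86Z (with a ≠ 0) is a zero-divisor iff gcd(a, 86) > 1 (because a is a unit precisely when gcd(a, n) = 1, and in Z/nZ every nonzero, non-unit element is a zero-divisor). Scan a = 1, ..., 85 and keep those with gcd(a, 86) > 1:
  gcd(2, 86) = 2, gcd(4, 86) = 2, gcd(6, 86) = 2, gcd(8, 86) = 2, gcd(10, 86) = 2, gcd(12, 86) = 2, gcd(14, 86) = 2, gcd(16, 86) = 2, gcd(18, 86) = 2, gcd(20, 86) = 2, gcd(22, 86) = 2, gcd(24, 86) = 2, gcd(26, 86) = 2, gcd(28, 86) = 2, gcd(30, 86) = 2, gcd(32, 86) = 2, gcd(34, 86) = 2, gcd(36, 86) = 2, gcd(38, 86) = 2, gcd(40, 86) = 2, gcd(42, 86) = 2, gcd(43, 86) = 43, gcd(44, 86) = 2, gcd(46, 86) = 2, gcd(48, 86) = 2, gcd(50, 86) = 2, gcd(52, 86) = 2, gcd(54, 86) = 2, gcd(56, 86) = 2, gcd(58, 86) = 2, gcd(60, 86) = 2, gcd(62, 86) = 2, gcd(64, 86) = 2, gcd(66, 86) = 2, gcd(68, 86) = 2, gcd(70, 86) = 2, gcd(72, 86) = 2, gcd(74, 86) = 2, gcd(76, 86) = 2, gcd(78, 86) = 2, gcd(80, 86) = 2, gcd(82, 86) = 2, gcd(84, 86) = 2.
All other a ∈ {1, ..., 85} have gcd(a, 86) = 1 and are units. So the nonzero zero-divisors are exactly the 43 values of a appearing in this scan.

Final answer: nonzero zero-divisors of Z/86Z = {2, 4, 6, 8, 10, 12, 14, 16, 18, 20, 22, 24, 26, 28, 30, 32, 34, 36, 38, 40, 42, 43, 44, 46, 48, 50, 52, 54, 56, 58, 60, 62, 64, 66, 68, 70, 72, 74, 76, 78, 80, 82, 84}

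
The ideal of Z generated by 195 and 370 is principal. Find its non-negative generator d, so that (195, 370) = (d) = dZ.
In the PID Z, (a, b) is generated by gcd(a, b). Compute gcd(370, 195) with the extended Euclidean algorithm, tracking rows (r, s, t) with s·370 + t·195 = r:
  row A: (370, 1, 0)   [1·370 + 0·195 = 370]
  row B: (195, 0, 1)   [0·370 + 1·195 = 195]
  370 = 1·195 + 175   → row C = row A − 1·row B = (175, 1, −1)   [check: 1·370 − 1·195 = 175]
  195 = 1·175 + 20   → row D = row B − 1·row C = (20, −1, 2)   [check: −1·370 + 2·195 = 20]
  175 = 8·20 + 15   → row E = row C − 8·row D = (15, 9, −17)   [check: 9·370 − 17·195 = 15]
  20 = 1·15 + 5   → row F = row D − 1·row E = (5, −10, 19)   [check: −10·370 + 19·195 = 5]
  15 = 3·5 + 0   → remainder 0, stop. gcd = 5 (last nonzero row F).
So gcd(195, 370) = 5, with Bézout identity −10·370 + 19·195 = 5. Containment (⊇): the Bézout identity exhibits 5 as an element of (195, 370), giving (5) ⊆ (195, 370). Containment (⊆): since 5 | 195 and 5 | 370 (195 = 5·39, 370 = 5·74), every Z-linear combination of 195 and 370 is divisible by 5, so (195, 370) ⊆ (5). Therefore (195, 370) = (5), d = 5.

Final answer: (195, 370) = (5); d = 5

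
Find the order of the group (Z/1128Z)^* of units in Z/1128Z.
(Z/1128Z)^* consists of the classes a with gcd(a, 1128) = 1, so its order is φ(1128). φ is multiplicative, with φ(p^e) = p^e − p^(e−1). Factorise 1128 = 2^3 · 3 · 47. Then
  φ(1128) = (2^3 − 2^2) · (3 − 1) · (47 − 1) = 4 · 2 · 46 = 368.
Thus |(Z/1128Z)^*| = 368.

Final answer: |(Z/1128Z)^*| = 368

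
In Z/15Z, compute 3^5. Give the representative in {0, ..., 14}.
Use repeated squaring. Binary(5) = 101. Walk through the bits of the exponent 5 left-to-right: at each bit after the leading one, square the running value, then multiply by 3 if the bit is 1 (always reducing mod 15):
  bit 1 = 1 (leading): start with 3.
  bit 2 = 0: square 3^2 = 9 (mod 15).
  bit 3 = 1: square 9^2 = 81 ≡ 6; bit is 1, so multiply 6·3 = 18 ≡ 3 (mod 15).
Final value: 3^5 ≡ 3 (mod 15).

Final answer: 3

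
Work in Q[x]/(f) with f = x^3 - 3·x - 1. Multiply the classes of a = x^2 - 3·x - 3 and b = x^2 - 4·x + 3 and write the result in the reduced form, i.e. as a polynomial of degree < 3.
First multiply in Q[x] without reducing: a · b = x^4 - 7·x^3 + 12·x^2 + 3·x - 9. Now divide by f(x) = x^3 - 3·x - 1, eliminating the leading term at each step:
  leading term x^4: subtract (x)·f(x) = x^4 - 3·x^2 - x, leaving -7·x^3 + 15·x^2 + 4·x - 9
  leading term -7·x^3: subtract (-7)·f(x) = -7·x^3 + 21·x + 7, leaving 15·x^2 - 17·x - 16
The degree is now < 3, so this is the remainder. Hence a · b ≡ 15·x^2 - 17·x - 16 in Q[x]/(f).

Final answer: a · b ≡ 15·x^2 - 17·x - 16 (mod f(x))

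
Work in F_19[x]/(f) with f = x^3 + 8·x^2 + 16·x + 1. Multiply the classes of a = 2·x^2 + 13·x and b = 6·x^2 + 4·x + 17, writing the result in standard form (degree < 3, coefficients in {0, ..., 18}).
Multiply as integer polynomials: a · b = 12·x^4 + 86·x^3 + 86·x^2 + 221·x. Reducing coefficients mod 19: a · b ≡ 12·x^4 + 10·x^3 + 10·x^2 + 12·x. Now divide by f(x) = x^3 + 8·x^2 + 16·x + 1 in F_19[x], eliminating the leading term at each step:
  leading term 12·x^4: subtract (12·x)·f(x) = 12·x^4 + x^3 + 2·x^2 + 12·x, leaving 9·x^3 + 8·x^2 (coefficients mod 19)
  leading term 9·x^3: subtract (9)·f(x) = 9·x^3 + 15·x^2 + 11·x + 9, leaving 12·x^2 + 8·x + 10 (coefficients mod 19)
The degree is now < 3, so this is the remainder. Hence a · b ≡ 12·x^2 + 8·x + 10 in F_19[x]/(f).

Final answer: a · b ≡ 12·x^2 + 8·x + 10 (mod f(x))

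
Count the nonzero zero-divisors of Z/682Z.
Z/682Z has 381 nonzero zero-divisors

In Z/682Z each nonzero element is either a unit (gcd with 682 is 1) or a zero-divisor (gcd > 1). The number of units is φ(682): factorise 682 = 2 · 11 · 31, so φ(682) = (2 − 1) · (11 − 1) · (31 − 1) = 1 · 10 · 30 = 300. The nonzero elements number 682 − 1 = 681. Hence the nonzero zero-divisors number 681 − 300 = 381.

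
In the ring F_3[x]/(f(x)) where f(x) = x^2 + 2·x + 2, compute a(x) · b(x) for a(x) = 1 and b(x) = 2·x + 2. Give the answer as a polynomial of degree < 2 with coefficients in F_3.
Multiply as integer polynomials: a · b = 2·x + 2. Reducing coefficients mod 3: a · b ≡ 2·x + 2. This already has degree < 2, so no reduction by f is needed. Hence a · b ≡ 2·x + 2 in F_3[x]/(f).

Final answer: a · b ≡ 2·x + 2 (mod f(x))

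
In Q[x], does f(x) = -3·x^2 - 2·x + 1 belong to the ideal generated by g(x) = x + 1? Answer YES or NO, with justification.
YES

In Q[x] the ideal (g) consists of all multiples of g, so f ∈ (g) iff g | f, i.e. iff the remainder of f on division by g is 0. Divide f by g (g is monic, so eliminate the leading term of the running remainder at each step):
  leading term -3·x^2: subtract (-3·x)·g(x) = -3·x^2 - 3·x, leaving x + 1
  leading term x: subtract (1)·g(x) = x + 1, leaving 0
The remainder is 0, so f(x) = g(x) · h(x) with h(x) = 1 - 3·x. Hence g | f, i.e. f ∈ (g).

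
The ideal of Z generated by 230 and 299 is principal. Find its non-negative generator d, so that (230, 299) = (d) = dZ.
(230, 299) = (23); d = 23

In the PID Z, (a, b) is generated by gcd(a, b). Compute gcd(299, 230) with the extended Euclidean algorithm, tracking rows (r, s, t) with s·299 + t·230 = r:
  row A: (299, 1, 0)   [1·299 + 0·230 = 299]
  row B: (230, 0, 1)   [0·299 + 1·230 = 230]
  299 = 1·230 + 69   → row C = row A − 1·row B = (69, 1, −1)   [check: 1·299 − 1·230 = 69]
  230 = 3·69 + 23   → row D = row B − 3·row C = (23, −3, 4)   [check: −3·299 + 4·230 = 23]
  69 = 3·23 + 0   → remainder 0, stop. gcd = 23 (last nonzero row D).
So gcd(230, 299) = 23, with Bézout identity −3·299 + 4·230 = 23. Containment (⊇): the Bézout identity exhibits 23 as an element of (230, 299), giving (23) ⊆ (230, 299). Containment (⊆): since 23 | 230 and 23 | 299 (230 = 23·10, 299 = 23·13), every Z-linear combination of 230 and 299 is divisible by 23, so (230, 299) ⊆ (23). Therefore (230, 299) = (23), d = 23.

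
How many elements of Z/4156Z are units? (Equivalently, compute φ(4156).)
Z/4156Z has φ(4156) = 2076 units

An element a ∈ Z/4156Z is a unit iff gcd(a, 4156) = 1, so the number of units is φ(4156). φ is multiplicative, with φ(p^e) = p^e − p^(e−1). Factorise 4156 = 2^2 · 1039. Then
  φ(4156) = (2^2 − 2^1) · (1039 − 1) = 2 · 1038 = 2076.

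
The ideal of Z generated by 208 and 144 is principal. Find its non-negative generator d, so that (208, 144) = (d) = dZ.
(208, 144) = (16); d = 16

In the PID Z, (a, b) is generated by gcd(a, b). Compute gcd(208, 144) with the extended Euclidean algorithm, tracking rows (r, s, t) with s·208 + t·144 = r:
  row A: (208, 1, 0)   [1·208 + 0·144 = 208]
  row B: (144, 0, 1)   [0·208 + 1·144 = 144]
  208 = 1·144 + 64   → row C = row A − 1·row B = (64, 1, −1)   [check: 1·208 − 1·144 = 64]
  144 = 2·64 + 16   → row D = row B − 2·row C = (16, −2, 3)   [check: −2·208 + 3·144 = 16]
  64 = 4·16 + 0   → remainder 0, stop. gcd = 16 (last nonzero row D).
So gcd(208, 144) = 16, with Bézout identity −2·208 + 3·144 = 16. Containment (⊇): the Bézout identity exhibits 16 as an element of (208, 144), giving (16) ⊆ (208, 144). Containment (⊆): since 16 | 208 and 16 | 144 (208 = 16·13, 144 = 16·9), every Z-linear combination of 208 and 144 is divisible by 16, so (208, 144) ⊆ (16). Therefore (208, 144) = (16), d = 16.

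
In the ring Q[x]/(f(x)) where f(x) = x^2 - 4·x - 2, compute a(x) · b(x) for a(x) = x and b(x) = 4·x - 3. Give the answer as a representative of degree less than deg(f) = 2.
a · b ≡ 13·x + 8 (mod f(x))

First multiply in Q[x] without reducing: a · b = 4·x^2 - 3·x. Now divide by f(x) = x^2 - 4·x - 2, eliminating the leading term at each step:
  leading term 4·x^2: subtract (4)·f(x) = 4·x^2 - 16·x - 8, leaving 13·x + 8
The degree is now < 2, so this is the remainder. Hence a · b ≡ 13·x + 8 in Q[x]/(f).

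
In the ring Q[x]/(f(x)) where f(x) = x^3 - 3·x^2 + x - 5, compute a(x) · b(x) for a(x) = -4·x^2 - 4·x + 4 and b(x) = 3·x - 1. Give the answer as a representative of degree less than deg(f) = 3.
First multiply in Q[x] without reducing: a · b = -12·x^3 - 8·x^2 + 16·x - 4. Now divide by f(x) = x^3 - 3·x^2 + x - 5, eliminating the leading term at each step:
  leading term -12·x^3: subtract (-12)·f(x) = -12·x^3 + 36·x^2 - 12·x + 60, leaving -44·x^2 + 28·x - 64
The degree is now < 3, so this is the remainder. Hence a · b ≡ -44·x^2 + 28·x - 64 in Q[x]/(f).

Final answer: a · b ≡ -44·x^2 + 28·x - 64 (mod f(x))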